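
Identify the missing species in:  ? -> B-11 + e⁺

C-11

Conserve mass number: A = 11 + 0, so A = 11.
Conserve atomic number: Z = 5 + 1, so Z = 6.
Z = 6 is carbon, so the species is C-11.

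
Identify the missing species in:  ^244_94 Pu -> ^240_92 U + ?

Conserve mass number: 244 = 240 + A, so A = 4.
Conserve atomic number: 94 = 92 + Z, so Z = 2.
A = 4 and Z = 2 is ^4_2 He — an alpha particle.

alpha particle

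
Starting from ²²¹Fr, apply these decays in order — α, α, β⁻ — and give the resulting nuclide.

Po-213

Start: (A, Z) = (221, 87).
After α: (217, 85).
After α: (213, 83).
After β⁻: (213, 84).
Z = 84 is polonium.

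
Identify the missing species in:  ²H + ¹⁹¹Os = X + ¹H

Os-192

Conserve mass number: 2 + 191 = A + 1, so A = 192.
Conserve atomic number: 1 + 76 = Z + 1, so Z = 76.
Z = 76 is osmium, so the species is ¹⁹²Os.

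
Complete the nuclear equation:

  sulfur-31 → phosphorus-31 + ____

Conserve mass number: 31 = 31 + A, so A = 0.
Conserve atomic number: 16 = 15 + Z, so Z = 1.
A = 0 and Z = 1 is e⁺ — a positron.

positron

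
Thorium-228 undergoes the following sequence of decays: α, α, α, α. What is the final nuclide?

Pb-212

Start: (A, Z) = (228, 90).
After α: (224, 88).
After α: (220, 86).
After α: (216, 84).
After α: (212, 82).
Z = 82 is lead.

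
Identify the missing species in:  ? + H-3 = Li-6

He-3

Conserve mass number: A + 3 = 6, so A = 3.
Conserve atomic number: Z + 1 = 3, so Z = 2.
Z = 2 is helium, so the species is He-3.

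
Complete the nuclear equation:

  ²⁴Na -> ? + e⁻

Mg-24

Conserve mass number: 24 = A + 0, so A = 24.
Conserve atomic number: 11 = Z − 1, so Z = 12.
Z = 12 is magnesium, so the species is ²⁴Mg.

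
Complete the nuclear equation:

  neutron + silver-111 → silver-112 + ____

gamma ray

Conserve mass number: 1 + 111 = 112 + A, so A = 0.
Conserve atomic number: 0 + 47 = 47 + Z, so Z = 0.
A = 0 and Z = 0 is γ — a gamma ray.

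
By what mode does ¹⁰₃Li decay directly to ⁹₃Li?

ΔA = 9 − 10 = -1; ΔZ = 3 − 3 = +0.
A drops by 1 with Z unchanged — a neutron was emitted.

neutron emission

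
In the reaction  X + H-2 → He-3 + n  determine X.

Conserve mass number: A + 2 = 3 + 1, so A = 2.
Conserve atomic number: Z + 1 = 2 + 0, so Z = 1.
A = 2 and Z = 1 is H-2 — a deuteron.

deuteron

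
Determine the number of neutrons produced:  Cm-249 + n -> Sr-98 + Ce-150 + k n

2

Conserve mass number: 250 = 98 + 150 + k, so k = 250 − 248 = 2.
Check atomic number: 96 = 38 + 58 + 0 = 96. ✓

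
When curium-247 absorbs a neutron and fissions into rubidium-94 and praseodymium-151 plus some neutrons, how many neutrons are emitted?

Conserve mass number: 248 = 94 + 151 + k, so k = 248 − 245 = 3.
Check atomic number: 96 = 37 + 59 + 0 = 96. ✓

3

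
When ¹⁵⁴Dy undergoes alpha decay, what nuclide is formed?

Gd-150

Alpha decay: mass number changes by -4, atomic number by -2.
A: 154 − 4 = 150; Z: 66 − 2 = 64.
Z = 64 is gadolinium, so the daughter is ¹⁵⁰Gd.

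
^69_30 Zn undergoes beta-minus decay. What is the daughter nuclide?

Beta-minus decay: mass number changes by +0, atomic number by +1.
A: 69 = 69; Z: 30 + 1 = 31.
Z = 31 is gallium, so the daughter is ^69_31 Ga.

Ga-69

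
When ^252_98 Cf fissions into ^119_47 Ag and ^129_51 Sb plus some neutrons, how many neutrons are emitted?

4

Conserve mass number: 252 = 119 + 129 + k, so k = 252 − 248 = 4.
Check atomic number: 98 = 47 + 51 + 0 = 98. ✓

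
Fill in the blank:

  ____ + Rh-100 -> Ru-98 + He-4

Conserve mass number: A + 100 = 98 + 4, so A = 2.
Conserve atomic number: Z + 45 = 44 + 2, so Z = 1.
A = 2 and Z = 1 is H-2 — a deuteron.

deuteron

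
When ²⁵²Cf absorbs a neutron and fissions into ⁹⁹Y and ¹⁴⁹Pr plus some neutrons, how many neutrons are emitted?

Conserve mass number: 253 = 99 + 149 + k, so k = 253 − 248 = 5.
Check atomic number: 98 = 39 + 59 + 0 = 98. ✓

5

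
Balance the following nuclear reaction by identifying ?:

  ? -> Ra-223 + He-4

Conserve mass number: A = 223 + 4, so A = 227.
Conserve atomic number: Z = 88 + 2, so Z = 90.
Z = 90 is thorium, so the species is Th-227.

Th-227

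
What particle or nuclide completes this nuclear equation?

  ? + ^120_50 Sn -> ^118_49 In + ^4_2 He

Conserve mass number: A + 120 = 118 + 4, so A = 2.
Conserve atomic number: Z + 50 = 49 + 2, so Z = 1.
A = 2 and Z = 1 is ^2_1 H — a deuteron.

deuteron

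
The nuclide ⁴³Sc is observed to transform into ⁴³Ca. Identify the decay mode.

ΔA = 43 − 43 = 0; ΔZ = 20 − 21 = -1.
A is unchanged and Z drops by 1 — a proton has become a neutron (β⁺ emission or electron capture).

beta-plus decay or electron capture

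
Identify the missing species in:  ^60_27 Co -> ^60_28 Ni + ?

Conserve mass number: 60 = 60 + A, so A = 0.
Conserve atomic number: 27 = 28 + Z, so Z = -1.
A = 0 and Z = -1 is ^0_-1 e — a beta-minus particle.

beta-minus particle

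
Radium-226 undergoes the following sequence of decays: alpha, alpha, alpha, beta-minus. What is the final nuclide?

Bi-214

Start: (A, Z) = (226, 88).
After α: (222, 86).
After α: (218, 84).
After α: (214, 82).
After β⁻: (214, 83).
Z = 83 is bismuth.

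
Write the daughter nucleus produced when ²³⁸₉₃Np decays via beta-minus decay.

Pu-238

Beta-minus decay: mass number changes by +0, atomic number by +1.
A: 238 = 238; Z: 93 + 1 = 94.
Z = 94 is plutonium, so the daughter is ²³⁸₉₄Pu.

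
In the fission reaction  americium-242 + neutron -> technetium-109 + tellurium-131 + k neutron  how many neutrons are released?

Conserve mass number: 243 = 109 + 131 + k, so k = 243 − 240 = 3.
Check atomic number: 95 = 43 + 52 + 0 = 95. ✓

3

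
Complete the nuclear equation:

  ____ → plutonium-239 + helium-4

Conserve mass number: A = 239 + 4, so A = 243.
Conserve atomic number: Z = 94 + 2, so Z = 96.
Z = 96 is curium, so the species is curium-243.

Cm-243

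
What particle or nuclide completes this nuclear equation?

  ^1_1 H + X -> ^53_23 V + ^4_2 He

Conserve mass number: 1 + A = 53 + 4, so A = 56.
Conserve atomic number: 1 + Z = 23 + 2, so Z = 24.
Z = 24 is chromium, so the species is ^56_24 Cr.

Cr-56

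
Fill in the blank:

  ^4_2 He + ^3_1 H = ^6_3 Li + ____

neutron

Conserve mass number: 4 + 3 = 6 + A, so A = 1.
Conserve atomic number: 2 + 1 = 3 + Z, so Z = 0.
A = 1 and Z = 0 is ^1_0 n — a neutron.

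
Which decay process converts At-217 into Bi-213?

alpha decay

ΔA = 213 − 217 = -4; ΔZ = 83 − 85 = -2.
A drops by 4 and Z drops by 2 — the signature of alpha emission.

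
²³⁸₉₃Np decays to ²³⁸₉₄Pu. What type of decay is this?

beta-minus decay

ΔA = 238 − 238 = 0; ΔZ = 94 − 93 = +1.
A is unchanged and Z rises by 1 — a neutron has become a proton (β⁻ decay).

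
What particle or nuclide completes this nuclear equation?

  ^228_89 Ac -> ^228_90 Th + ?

beta-minus particle

Conserve mass number: 228 = 228 + A, so A = 0.
Conserve atomic number: 89 = 90 + Z, so Z = -1.
A = 0 and Z = -1 is ^0_-1 e — a beta-minus particle.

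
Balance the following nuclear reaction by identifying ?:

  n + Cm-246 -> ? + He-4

Conserve mass number: 1 + 246 = A + 4, so A = 243.
Conserve atomic number: 0 + 96 = Z + 2, so Z = 94.
Z = 94 is plutonium, so the species is Pu-243.

Pu-243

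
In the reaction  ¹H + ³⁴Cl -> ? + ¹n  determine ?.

Conserve mass number: 1 + 34 = A + 1, so A = 34.
Conserve atomic number: 1 + 17 = Z + 0, so Z = 18.
Z = 18 is argon, so the species is ³⁴Ar.

Ar-34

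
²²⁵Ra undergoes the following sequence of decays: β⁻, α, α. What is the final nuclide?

At-217

Start: (A, Z) = (225, 88).
After β⁻: (225, 89).
After α: (221, 87).
After α: (217, 85).
Z = 85 is astatine.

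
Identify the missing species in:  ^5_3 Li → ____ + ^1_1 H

He-4

Conserve mass number: 5 = A + 1, so A = 4.
Conserve atomic number: 3 = Z + 1, so Z = 2.
A = 4 and Z = 2 is ^4_2 He — an alpha particle.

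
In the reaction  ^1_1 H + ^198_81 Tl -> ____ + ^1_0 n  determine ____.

Conserve mass number: 1 + 198 = A + 1, so A = 198.
Conserve atomic number: 1 + 81 = Z + 0, so Z = 82.
Z = 82 is lead, so the species is ^198_82 Pb.

Pb-198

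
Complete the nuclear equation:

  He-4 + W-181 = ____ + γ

Conserve mass number: 4 + 181 = A + 0, so A = 185.
Conserve atomic number: 2 + 74 = Z + 0, so Z = 76.
Z = 76 is osmium, so the species is Os-185.

Os-185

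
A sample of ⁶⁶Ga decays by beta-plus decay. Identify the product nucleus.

Zn-66

Beta-plus decay: mass number changes by +0, atomic number by -1.
A: 66 = 66; Z: 31 − 1 = 30.
Z = 30 is zinc, so the daughter is ⁶⁶Zn.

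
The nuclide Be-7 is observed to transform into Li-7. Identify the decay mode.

ΔA = 7 − 7 = 0; ΔZ = 3 − 4 = -1.
A is unchanged and Z drops by 1 — a proton has become a neutron (β⁺ emission or electron capture).

beta-plus decay or electron capture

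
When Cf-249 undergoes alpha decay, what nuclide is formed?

Alpha decay: mass number changes by -4, atomic number by -2.
A: 249 − 4 = 245; Z: 98 − 2 = 96.
Z = 96 is curium, so the daughter is Cm-245.

Cm-245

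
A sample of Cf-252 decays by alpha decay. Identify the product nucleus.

Alpha decay: mass number changes by -4, atomic number by -2.
A: 252 − 4 = 248; Z: 98 − 2 = 96.
Z = 96 is curium, so the daughter is Cm-248.

Cm-248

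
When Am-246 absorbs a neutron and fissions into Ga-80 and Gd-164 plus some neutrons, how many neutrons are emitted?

Conserve mass number: 247 = 80 + 164 + k, so k = 247 − 244 = 3.
Check atomic number: 95 = 31 + 64 + 0 = 95. ✓

3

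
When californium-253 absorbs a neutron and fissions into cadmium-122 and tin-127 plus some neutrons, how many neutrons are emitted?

Conserve mass number: 254 = 122 + 127 + k, so k = 254 − 249 = 5.
Check atomic number: 98 = 48 + 50 + 0 = 98. ✓

5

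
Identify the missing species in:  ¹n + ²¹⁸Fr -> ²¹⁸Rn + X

proton

Conserve mass number: 1 + 218 = 218 + A, so A = 1.
Conserve atomic number: 0 + 87 = 86 + Z, so Z = 1.
A = 1 and Z = 1 is ¹H — a proton.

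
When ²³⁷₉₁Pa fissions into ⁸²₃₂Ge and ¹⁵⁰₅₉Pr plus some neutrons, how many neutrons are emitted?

5

Conserve mass number: 237 = 82 + 150 + k, so k = 237 − 232 = 5.
Check atomic number: 91 = 32 + 59 + 0 = 91. ✓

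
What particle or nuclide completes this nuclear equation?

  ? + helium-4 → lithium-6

Conserve mass number: A + 4 = 6, so A = 2.
Conserve atomic number: Z + 2 = 3, so Z = 1.
A = 2 and Z = 1 is hydrogen-2 — a deuteron.

deuteron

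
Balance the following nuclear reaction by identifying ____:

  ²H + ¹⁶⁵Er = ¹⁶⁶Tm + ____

neutron

Conserve mass number: 2 + 165 = 166 + A, so A = 1.
Conserve atomic number: 1 + 68 = 69 + Z, so Z = 0.
A = 1 and Z = 0 is ¹n — a neutron.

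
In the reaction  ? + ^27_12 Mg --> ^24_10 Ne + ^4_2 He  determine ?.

Conserve mass number: A + 27 = 24 + 4, so A = 1.
Conserve atomic number: Z + 12 = 10 + 2, so Z = 0.
A = 1 and Z = 0 is ^1_0 n — a neutron.

neutron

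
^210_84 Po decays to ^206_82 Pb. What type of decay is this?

alpha decay

ΔA = 206 − 210 = -4; ΔZ = 82 − 84 = -2.
A drops by 4 and Z drops by 2 — the signature of alpha emission.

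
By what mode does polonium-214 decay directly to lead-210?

ΔA = 210 − 214 = -4; ΔZ = 82 − 84 = -2.
A drops by 4 and Z drops by 2 — the signature of alpha emission.

alpha decay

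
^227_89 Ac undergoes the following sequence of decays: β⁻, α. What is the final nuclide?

Ra-223

Start: (A, Z) = (227, 89).
After β⁻: (227, 90).
After α: (223, 88).
Z = 88 is radium.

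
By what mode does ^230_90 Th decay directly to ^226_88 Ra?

alpha decay

ΔA = 226 − 230 = -4; ΔZ = 88 − 90 = -2.
A drops by 4 and Z drops by 2 — the signature of alpha emission.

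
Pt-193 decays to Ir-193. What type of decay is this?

ΔA = 193 − 193 = 0; ΔZ = 77 − 78 = -1.
A is unchanged and Z drops by 1 — a proton has become a neutron (β⁺ emission or electron capture).

beta-plus decay or electron capture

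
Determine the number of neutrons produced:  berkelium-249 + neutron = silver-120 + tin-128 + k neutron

2

Conserve mass number: 250 = 120 + 128 + k, so k = 250 − 248 = 2.
Check atomic number: 97 = 47 + 50 + 0 = 97. ✓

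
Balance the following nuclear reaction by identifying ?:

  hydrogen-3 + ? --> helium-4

proton

Conserve mass number: 3 + A = 4, so A = 1.
Conserve atomic number: 1 + Z = 2, so Z = 1.
A = 1 and Z = 1 is hydrogen-1 — a proton.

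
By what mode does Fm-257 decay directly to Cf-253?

ΔA = 253 − 257 = -4; ΔZ = 98 − 100 = -2.
A drops by 4 and Z drops by 2 — the signature of alpha emission.

alpha decay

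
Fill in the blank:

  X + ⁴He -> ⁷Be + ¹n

Conserve mass number: A + 4 = 7 + 1, so A = 4.
Conserve atomic number: Z + 2 = 4 + 0, so Z = 2.
A = 4 and Z = 2 is ⁴He — an alpha particle.

alpha particle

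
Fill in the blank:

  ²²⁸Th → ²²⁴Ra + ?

Conserve mass number: 228 = 224 + A, so A = 4.
Conserve atomic number: 90 = 88 + Z, so Z = 2.
A = 4 and Z = 2 is ⁴He — an alpha particle.

alpha particle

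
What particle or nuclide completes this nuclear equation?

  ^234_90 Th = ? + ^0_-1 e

Pa-234

Conserve mass number: 234 = A + 0, so A = 234.
Conserve atomic number: 90 = Z − 1, so Z = 91.
Z = 91 is protactinium, so the species is ^234_91 Pa.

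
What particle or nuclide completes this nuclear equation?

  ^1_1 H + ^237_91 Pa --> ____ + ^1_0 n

U-237

Conserve mass number: 1 + 237 = A + 1, so A = 237.
Conserve atomic number: 1 + 91 = Z + 0, so Z = 92.
Z = 92 is uranium, so the species is ^237_92 U.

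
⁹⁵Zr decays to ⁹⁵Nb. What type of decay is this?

beta-minus decay

ΔA = 95 − 95 = 0; ΔZ = 41 − 40 = +1.
A is unchanged and Z rises by 1 — a neutron has become a proton (β⁻ decay).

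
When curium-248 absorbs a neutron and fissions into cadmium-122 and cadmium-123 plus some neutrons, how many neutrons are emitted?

Conserve mass number: 249 = 122 + 123 + k, so k = 249 − 245 = 4.
Check atomic number: 96 = 48 + 48 + 0 = 96. ✓

4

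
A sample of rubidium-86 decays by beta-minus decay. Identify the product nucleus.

Sr-86

Beta-minus decay: mass number changes by +0, atomic number by +1.
A: 86 = 86; Z: 37 + 1 = 38.
Z = 38 is strontium, so the daughter is strontium-86.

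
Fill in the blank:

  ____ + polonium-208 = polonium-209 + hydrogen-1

Conserve mass number: A + 208 = 209 + 1, so A = 2.
Conserve atomic number: Z + 84 = 84 + 1, so Z = 1.
A = 2 and Z = 1 is hydrogen-2 — a deuteron.

deuteron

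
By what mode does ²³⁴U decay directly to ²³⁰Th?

alpha decay

ΔA = 230 − 234 = -4; ΔZ = 90 − 92 = -2.
A drops by 4 and Z drops by 2 — the signature of alpha emission.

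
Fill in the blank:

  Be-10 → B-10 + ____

beta-minus particle

Conserve mass number: 10 = 10 + A, so A = 0.
Conserve atomic number: 4 = 5 + Z, so Z = -1.
A = 0 and Z = -1 is e⁻ — a beta-minus particle.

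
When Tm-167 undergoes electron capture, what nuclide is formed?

Er-167

Electron capture: mass number changes by +0, atomic number by -1.
A: 167 = 167; Z: 69 − 1 = 68.
Z = 68 is erbium, so the daughter is Er-167.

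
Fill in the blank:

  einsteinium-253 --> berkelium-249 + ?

alpha particle

Conserve mass number: 253 = 249 + A, so A = 4.
Conserve atomic number: 99 = 97 + Z, so Z = 2.
A = 4 and Z = 2 is helium-4 — an alpha particle.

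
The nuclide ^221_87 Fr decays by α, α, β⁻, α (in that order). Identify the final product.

Pb-209

Start: (A, Z) = (221, 87).
After α: (217, 85).
After α: (213, 83).
After β⁻: (213, 84).
After α: (209, 82).
Z = 82 is lead.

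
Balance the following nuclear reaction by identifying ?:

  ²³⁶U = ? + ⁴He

Th-232

Conserve mass number: 236 = A + 4, so A = 232.
Conserve atomic number: 92 = Z + 2, so Z = 90.
Z = 90 is thorium, so the species is ²³²Th.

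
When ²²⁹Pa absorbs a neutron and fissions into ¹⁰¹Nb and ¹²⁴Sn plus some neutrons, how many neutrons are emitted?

5

Conserve mass number: 230 = 101 + 124 + k, so k = 230 − 225 = 5.
Check atomic number: 91 = 41 + 50 + 0 = 91. ✓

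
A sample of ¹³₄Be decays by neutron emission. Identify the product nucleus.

Neutron emission: mass number changes by -1, atomic number by +0.
A: 13 − 1 = 12; Z: 4 = 4.
Z = 4 is beryllium, so the daughter is ¹²₄Be.

Be-12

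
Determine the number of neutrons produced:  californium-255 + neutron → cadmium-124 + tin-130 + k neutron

2

Conserve mass number: 256 = 124 + 130 + k, so k = 256 − 254 = 2.
Check atomic number: 98 = 48 + 50 + 0 = 98. ✓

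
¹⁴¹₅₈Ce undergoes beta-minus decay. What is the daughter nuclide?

Beta-minus decay: mass number changes by +0, atomic number by +1.
A: 141 = 141; Z: 58 + 1 = 59.
Z = 59 is praseodymium, so the daughter is ¹⁴¹₅₉Pr.

Pr-141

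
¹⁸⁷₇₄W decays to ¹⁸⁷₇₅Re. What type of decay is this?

beta-minus decay

ΔA = 187 − 187 = 0; ΔZ = 75 − 74 = +1.
A is unchanged and Z rises by 1 — a neutron has become a proton (β⁻ decay).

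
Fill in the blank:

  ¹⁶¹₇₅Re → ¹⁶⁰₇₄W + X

proton

Conserve mass number: 161 = 160 + A, so A = 1.
Conserve atomic number: 75 = 74 + Z, so Z = 1.
A = 1 and Z = 1 is ¹₁H — a proton.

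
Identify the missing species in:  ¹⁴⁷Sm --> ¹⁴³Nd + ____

Conserve mass number: 147 = 143 + A, so A = 4.
Conserve atomic number: 62 = 60 + Z, so Z = 2.
A = 4 and Z = 2 is ⁴He — an alpha particle.

alpha particle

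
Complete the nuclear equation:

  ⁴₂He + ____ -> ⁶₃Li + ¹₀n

Conserve mass number: 4 + A = 6 + 1, so A = 3.
Conserve atomic number: 2 + Z = 3 + 0, so Z = 1.
A = 3 and Z = 1 is ³₁H — a triton.

triton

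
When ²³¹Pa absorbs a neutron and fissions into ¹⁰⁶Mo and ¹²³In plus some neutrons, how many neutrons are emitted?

Conserve mass number: 232 = 106 + 123 + k, so k = 232 − 229 = 3.
Check atomic number: 91 = 42 + 49 + 0 = 91. ✓

3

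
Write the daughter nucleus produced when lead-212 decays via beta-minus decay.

Beta-minus decay: mass number changes by +0, atomic number by +1.
A: 212 = 212; Z: 82 + 1 = 83.
Z = 83 is bismuth, so the daughter is bismuth-212.

Bi-212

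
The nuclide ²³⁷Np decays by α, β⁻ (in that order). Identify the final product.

Start: (A, Z) = (237, 93).
After α: (233, 91).
After β⁻: (233, 92).
Z = 92 is uranium.

U-233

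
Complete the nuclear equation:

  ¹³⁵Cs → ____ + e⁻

Ba-135

Conserve mass number: 135 = A + 0, so A = 135.
Conserve atomic number: 55 = Z − 1, so Z = 56.
Z = 56 is barium, so the species is ¹³⁵Ba.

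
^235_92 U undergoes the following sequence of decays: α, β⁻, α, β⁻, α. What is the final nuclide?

Ra-223

Start: (A, Z) = (235, 92).
After α: (231, 90).
After β⁻: (231, 91).
After α: (227, 89).
After β⁻: (227, 90).
After α: (223, 88).
Z = 88 is radium.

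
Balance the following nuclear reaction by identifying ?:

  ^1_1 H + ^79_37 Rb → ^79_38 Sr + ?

Conserve mass number: 1 + 79 = 79 + A, so A = 1.
Conserve atomic number: 1 + 37 = 38 + Z, so Z = 0.
A = 1 and Z = 0 is ^1_0 n — a neutron.

neutron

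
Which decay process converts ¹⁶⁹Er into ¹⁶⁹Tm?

ΔA = 169 − 169 = 0; ΔZ = 69 − 68 = +1.
A is unchanged and Z rises by 1 — a neutron has become a proton (β⁻ decay).

beta-minus decay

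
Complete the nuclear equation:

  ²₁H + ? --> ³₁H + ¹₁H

Conserve mass number: 2 + A = 3 + 1, so A = 2.
Conserve atomic number: 1 + Z = 1 + 1, so Z = 1.
A = 2 and Z = 1 is ²₁H — a deuteron.

deuteron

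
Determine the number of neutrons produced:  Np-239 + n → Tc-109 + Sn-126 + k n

5

Conserve mass number: 240 = 109 + 126 + k, so k = 240 − 235 = 5.
Check atomic number: 93 = 43 + 50 + 0 = 93. ✓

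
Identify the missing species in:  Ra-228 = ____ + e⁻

Conserve mass number: 228 = A + 0, so A = 228.
Conserve atomic number: 88 = Z − 1, so Z = 89.
Z = 89 is actinium, so the species is Ac-228.

Ac-228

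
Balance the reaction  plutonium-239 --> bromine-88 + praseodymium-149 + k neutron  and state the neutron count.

Conserve mass number: 239 = 88 + 149 + k, so k = 239 − 237 = 2.
Check atomic number: 94 = 35 + 59 + 0 = 94. ✓

2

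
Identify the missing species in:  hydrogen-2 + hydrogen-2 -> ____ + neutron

He-3

Conserve mass number: 2 + 2 = A + 1, so A = 3.
Conserve atomic number: 1 + 1 = Z + 0, so Z = 2.
Z = 2 is helium, so the species is helium-3.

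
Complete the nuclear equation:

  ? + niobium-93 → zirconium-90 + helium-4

Conserve mass number: A + 93 = 90 + 4, so A = 1.
Conserve atomic number: Z + 41 = 40 + 2, so Z = 1.
A = 1 and Z = 1 is hydrogen-1 — a proton.

proton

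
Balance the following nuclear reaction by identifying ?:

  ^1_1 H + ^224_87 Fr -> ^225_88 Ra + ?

gamma ray

Conserve mass number: 1 + 224 = 225 + A, so A = 0.
Conserve atomic number: 1 + 87 = 88 + Z, so Z = 0.
A = 0 and Z = 0 is ^0_0 γ — a gamma ray.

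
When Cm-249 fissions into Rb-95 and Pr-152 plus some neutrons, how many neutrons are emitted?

2

Conserve mass number: 249 = 95 + 152 + k, so k = 249 − 247 = 2.
Check atomic number: 96 = 37 + 59 + 0 = 96. ✓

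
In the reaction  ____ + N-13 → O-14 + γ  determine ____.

proton

Conserve mass number: A + 13 = 14 + 0, so A = 1.
Conserve atomic number: Z + 7 = 8 + 0, so Z = 1.
A = 1 and Z = 1 is H-1 — a proton.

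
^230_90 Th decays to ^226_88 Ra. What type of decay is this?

ΔA = 226 − 230 = -4; ΔZ = 88 − 90 = -2.
A drops by 4 and Z drops by 2 — the signature of alpha emission.

alpha decay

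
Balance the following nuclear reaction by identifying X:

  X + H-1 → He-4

triton

Conserve mass number: A + 1 = 4, so A = 3.
Conserve atomic number: Z + 1 = 2, so Z = 1.
A = 3 and Z = 1 is H-3 — a triton.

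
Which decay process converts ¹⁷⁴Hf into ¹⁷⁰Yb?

alpha decay

ΔA = 170 − 174 = -4; ΔZ = 70 − 72 = -2.
A drops by 4 and Z drops by 2 — the signature of alpha emission.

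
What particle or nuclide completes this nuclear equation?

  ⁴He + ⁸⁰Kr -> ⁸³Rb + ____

proton

Conserve mass number: 4 + 80 = 83 + A, so A = 1.
Conserve atomic number: 2 + 36 = 37 + Z, so Z = 1.
A = 1 and Z = 1 is ¹H — a proton.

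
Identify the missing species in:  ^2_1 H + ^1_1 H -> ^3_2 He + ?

Conserve mass number: 2 + 1 = 3 + A, so A = 0.
Conserve atomic number: 1 + 1 = 2 + Z, so Z = 0.
A = 0 and Z = 0 is ^0_0 γ — a gamma ray.

gamma ray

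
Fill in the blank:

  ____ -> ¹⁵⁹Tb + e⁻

Gd-159

Conserve mass number: A = 159 + 0, so A = 159.
Conserve atomic number: Z = 65 − 1, so Z = 64.
Z = 64 is gadolinium, so the species is ¹⁵⁹Gd.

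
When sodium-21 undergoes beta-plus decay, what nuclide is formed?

Beta-plus decay: mass number changes by +0, atomic number by -1.
A: 21 = 21; Z: 11 − 1 = 10.
Z = 10 is neon, so the daughter is neon-21.

Ne-21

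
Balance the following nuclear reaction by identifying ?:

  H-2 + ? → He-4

Conserve mass number: 2 + A = 4, so A = 2.
Conserve atomic number: 1 + Z = 2, so Z = 1.
A = 2 and Z = 1 is H-2 — a deuteron.

deuteron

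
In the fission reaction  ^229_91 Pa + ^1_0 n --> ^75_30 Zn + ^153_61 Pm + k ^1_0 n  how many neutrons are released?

Conserve mass number: 230 = 75 + 153 + k, so k = 230 − 228 = 2.
Check atomic number: 91 = 30 + 61 + 0 = 91. ✓

2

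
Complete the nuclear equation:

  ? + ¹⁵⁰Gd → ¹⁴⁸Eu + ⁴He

Conserve mass number: A + 150 = 148 + 4, so A = 2.
Conserve atomic number: Z + 64 = 63 + 2, so Z = 1.
A = 2 and Z = 1 is ²H — a deuteron.

deuteron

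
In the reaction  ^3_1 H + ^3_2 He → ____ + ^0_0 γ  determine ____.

Li-6

Conserve mass number: 3 + 3 = A + 0, so A = 6.
Conserve atomic number: 1 + 2 = Z + 0, so Z = 3.
Z = 3 is lithium, so the species is ^6_3 Li.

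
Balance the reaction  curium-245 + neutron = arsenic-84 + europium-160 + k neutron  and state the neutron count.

Conserve mass number: 246 = 84 + 160 + k, so k = 246 − 244 = 2.
Check atomic number: 96 = 33 + 63 + 0 = 96. ✓

2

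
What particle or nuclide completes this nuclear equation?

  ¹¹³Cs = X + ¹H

Conserve mass number: 113 = A + 1, so A = 112.
Conserve atomic number: 55 = Z + 1, so Z = 54.
Z = 54 is xenon, so the species is ¹¹²Xe.

Xe-112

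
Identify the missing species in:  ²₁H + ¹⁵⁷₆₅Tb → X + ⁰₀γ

Dy-159

Conserve mass number: 2 + 157 = A + 0, so A = 159.
Conserve atomic number: 1 + 65 = Z + 0, so Z = 66.
Z = 66 is dysprosium, so the species is ¹⁵⁹₆₆Dy.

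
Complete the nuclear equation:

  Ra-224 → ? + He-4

Conserve mass number: 224 = A + 4, so A = 220.
Conserve atomic number: 88 = Z + 2, so Z = 86.
Z = 86 is radon, so the species is Rn-220.

Rn-220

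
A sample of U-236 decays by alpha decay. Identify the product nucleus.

Alpha decay: mass number changes by -4, atomic number by -2.
A: 236 − 4 = 232; Z: 92 − 2 = 90.
Z = 90 is thorium, so the daughter is Th-232.

Th-232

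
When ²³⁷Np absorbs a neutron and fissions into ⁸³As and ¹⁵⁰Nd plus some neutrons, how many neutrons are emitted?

5

Conserve mass number: 238 = 83 + 150 + k, so k = 238 − 233 = 5.
Check atomic number: 93 = 33 + 60 + 0 = 93. ✓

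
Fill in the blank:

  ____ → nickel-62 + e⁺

Cu-62

Conserve mass number: A = 62 + 0, so A = 62.
Conserve atomic number: Z = 28 + 1, so Z = 29.
Z = 29 is copper, so the species is copper-62.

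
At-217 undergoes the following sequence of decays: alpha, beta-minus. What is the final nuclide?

Po-213

Start: (A, Z) = (217, 85).
After α: (213, 83).
After β⁻: (213, 84).
Z = 84 is polonium.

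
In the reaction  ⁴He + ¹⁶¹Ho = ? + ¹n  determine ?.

Conserve mass number: 4 + 161 = A + 1, so A = 164.
Conserve atomic number: 2 + 67 = Z + 0, so Z = 69.
Z = 69 is thulium, so the species is ¹⁶⁴Tm.

Tm-164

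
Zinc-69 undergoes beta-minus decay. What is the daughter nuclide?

Beta-minus decay: mass number changes by +0, atomic number by +1.
A: 69 = 69; Z: 30 + 1 = 31.
Z = 31 is gallium, so the daughter is gallium-69.

Ga-69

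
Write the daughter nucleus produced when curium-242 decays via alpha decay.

Pu-238

Alpha decay: mass number changes by -4, atomic number by -2.
A: 242 − 4 = 238; Z: 96 − 2 = 94.
Z = 94 is plutonium, so the daughter is plutonium-238.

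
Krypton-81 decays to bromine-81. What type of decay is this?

ΔA = 81 − 81 = 0; ΔZ = 35 − 36 = -1.
A is unchanged and Z drops by 1 — a proton has become a neutron (β⁺ emission or electron capture).

beta-plus decay or electron capture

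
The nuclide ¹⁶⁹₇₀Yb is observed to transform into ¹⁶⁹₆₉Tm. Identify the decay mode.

ΔA = 169 − 169 = 0; ΔZ = 69 − 70 = -1.
A is unchanged and Z drops by 1 — a proton has become a neutron (β⁺ emission or electron capture).

beta-plus decay or electron capture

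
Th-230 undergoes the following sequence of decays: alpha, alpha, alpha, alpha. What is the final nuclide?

Start: (A, Z) = (230, 90).
After α: (226, 88).
After α: (222, 86).
After α: (218, 84).
After α: (214, 82).
Z = 82 is lead.

Pb-214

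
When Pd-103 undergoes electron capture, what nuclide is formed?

Rh-103

Electron capture: mass number changes by +0, atomic number by -1.
A: 103 = 103; Z: 46 − 1 = 45.
Z = 45 is rhodium, so the daughter is Rh-103.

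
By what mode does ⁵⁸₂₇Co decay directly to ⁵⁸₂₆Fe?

beta-plus decay or electron capture

ΔA = 58 − 58 = 0; ΔZ = 26 − 27 = -1.
A is unchanged and Z drops by 1 — a proton has become a neutron (β⁺ emission or electron capture).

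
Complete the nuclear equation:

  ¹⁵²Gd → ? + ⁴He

Conserve mass number: 152 = A + 4, so A = 148.
Conserve atomic number: 64 = Z + 2, so Z = 62.
Z = 62 is samarium, so the species is ¹⁴⁸Sm.

Sm-148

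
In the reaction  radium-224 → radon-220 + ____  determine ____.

alpha particle

Conserve mass number: 224 = 220 + A, so A = 4.
Conserve atomic number: 88 = 86 + Z, so Z = 2.
A = 4 and Z = 2 is helium-4 — an alpha particle.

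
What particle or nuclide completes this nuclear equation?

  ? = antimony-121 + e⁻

Sn-121

Conserve mass number: A = 121 + 0, so A = 121.
Conserve atomic number: Z = 51 − 1, so Z = 50.
Z = 50 is tin, so the species is tin-121.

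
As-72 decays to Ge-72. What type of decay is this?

beta-plus decay or electron capture

ΔA = 72 − 72 = 0; ΔZ = 32 − 33 = -1.
A is unchanged and Z drops by 1 — a proton has become a neutron (β⁺ emission or electron capture).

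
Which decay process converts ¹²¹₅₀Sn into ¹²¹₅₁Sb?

beta-minus decay

ΔA = 121 − 121 = 0; ΔZ = 51 − 50 = +1.
A is unchanged and Z rises by 1 — a neutron has become a proton (β⁻ decay).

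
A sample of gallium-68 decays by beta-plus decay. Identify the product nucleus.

Beta-plus decay: mass number changes by +0, atomic number by -1.
A: 68 = 68; Z: 31 − 1 = 30.
Z = 30 is zinc, so the daughter is zinc-68.

Zn-68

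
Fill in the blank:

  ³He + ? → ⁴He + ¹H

deuteron

Conserve mass number: 3 + A = 4 + 1, so A = 2.
Conserve atomic number: 2 + Z = 2 + 1, so Z = 1.
A = 2 and Z = 1 is ²H — a deuteron.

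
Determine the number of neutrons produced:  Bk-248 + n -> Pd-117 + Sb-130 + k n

Conserve mass number: 249 = 117 + 130 + k, so k = 249 − 247 = 2.
Check atomic number: 97 = 46 + 51 + 0 = 97. ✓

2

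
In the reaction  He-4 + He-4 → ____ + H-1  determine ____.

Conserve mass number: 4 + 4 = A + 1, so A = 7.
Conserve atomic number: 2 + 2 = Z + 1, so Z = 3.
Z = 3 is lithium, so the species is Li-7.

Li-7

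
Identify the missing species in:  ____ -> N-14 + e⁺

Conserve mass number: A = 14 + 0, so A = 14.
Conserve atomic number: Z = 7 + 1, so Z = 8.
Z = 8 is oxygen, so the species is O-14.

O-14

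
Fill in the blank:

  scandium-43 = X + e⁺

Ca-43

Conserve mass number: 43 = A + 0, so A = 43.
Conserve atomic number: 21 = Z + 1, so Z = 20.
Z = 20 is calcium, so the species is calcium-43.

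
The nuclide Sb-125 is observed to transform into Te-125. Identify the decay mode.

ΔA = 125 − 125 = 0; ΔZ = 52 − 51 = +1.
A is unchanged and Z rises by 1 — a neutron has become a proton (β⁻ decay).

beta-minus decay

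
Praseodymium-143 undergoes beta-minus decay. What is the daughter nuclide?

Beta-minus decay: mass number changes by +0, atomic number by +1.
A: 143 = 143; Z: 59 + 1 = 60.
Z = 60 is neodymium, so the daughter is neodymium-143.

Nd-143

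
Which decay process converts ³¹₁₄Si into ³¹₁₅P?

ΔA = 31 − 31 = 0; ΔZ = 15 − 14 = +1.
A is unchanged and Z rises by 1 — a neutron has become a proton (β⁻ decay).

beta-minus decay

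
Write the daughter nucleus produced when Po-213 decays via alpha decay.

Alpha decay: mass number changes by -4, atomic number by -2.
A: 213 − 4 = 209; Z: 84 − 2 = 82.
Z = 82 is lead, so the daughter is Pb-209.

Pb-209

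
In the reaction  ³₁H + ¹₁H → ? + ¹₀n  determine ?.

He-3

Conserve mass number: 3 + 1 = A + 1, so A = 3.
Conserve atomic number: 1 + 1 = Z + 0, so Z = 2.
Z = 2 is helium, so the species is ³₂He.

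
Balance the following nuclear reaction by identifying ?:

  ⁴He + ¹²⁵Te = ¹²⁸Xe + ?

Conserve mass number: 4 + 125 = 128 + A, so A = 1.
Conserve atomic number: 2 + 52 = 54 + Z, so Z = 0.
A = 1 and Z = 0 is ¹n — a neutron.

neutron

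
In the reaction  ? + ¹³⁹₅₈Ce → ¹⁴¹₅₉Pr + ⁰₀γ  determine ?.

Conserve mass number: A + 139 = 141 + 0, so A = 2.
Conserve atomic number: Z + 58 = 59 + 0, so Z = 1.
A = 2 and Z = 1 is ²₁H — a deuteron.

deuteron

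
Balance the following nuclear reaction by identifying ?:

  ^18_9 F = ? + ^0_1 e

Conserve mass number: 18 = A + 0, so A = 18.
Conserve atomic number: 9 = Z + 1, so Z = 8.
Z = 8 is oxygen, so the species is ^18_8 O.

O-18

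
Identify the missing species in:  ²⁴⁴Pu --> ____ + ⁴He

Conserve mass number: 244 = A + 4, so A = 240.
Conserve atomic number: 94 = Z + 2, so Z = 92.
Z = 92 is uranium, so the species is ²⁴⁰U.

U-240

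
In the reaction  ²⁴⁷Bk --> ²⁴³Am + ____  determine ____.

alpha particle

Conserve mass number: 247 = 243 + A, so A = 4.
Conserve atomic number: 97 = 95 + Z, so Z = 2.
A = 4 and Z = 2 is ⁴He — an alpha particle.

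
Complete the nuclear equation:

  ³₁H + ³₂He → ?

Li-6

Conserve mass number: 3 + 3 = A, so A = 6.
Conserve atomic number: 1 + 2 = Z, so Z = 3.
Z = 3 is lithium, so the species is ⁶₃Li.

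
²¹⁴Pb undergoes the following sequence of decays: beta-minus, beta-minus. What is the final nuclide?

Start: (A, Z) = (214, 82).
After β⁻: (214, 83).
After β⁻: (214, 84).
Z = 84 is polonium.

Po-214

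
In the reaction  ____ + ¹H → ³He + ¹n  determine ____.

Conserve mass number: A + 1 = 3 + 1, so A = 3.
Conserve atomic number: Z + 1 = 2 + 0, so Z = 1.
A = 3 and Z = 1 is ³H — a triton.

triton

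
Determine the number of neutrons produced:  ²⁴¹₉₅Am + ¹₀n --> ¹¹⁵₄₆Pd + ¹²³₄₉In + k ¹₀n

4

Conserve mass number: 242 = 115 + 123 + k, so k = 242 − 238 = 4.
Check atomic number: 95 = 46 + 49 + 0 = 95. ✓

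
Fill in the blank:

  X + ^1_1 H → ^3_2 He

deuteron

Conserve mass number: A + 1 = 3, so A = 2.
Conserve atomic number: Z + 1 = 2, so Z = 1.
A = 2 and Z = 1 is ^2_1 H — a deuteron.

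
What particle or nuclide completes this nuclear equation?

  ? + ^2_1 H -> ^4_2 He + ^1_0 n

triton

Conserve mass number: A + 2 = 4 + 1, so A = 3.
Conserve atomic number: Z + 1 = 2 + 0, so Z = 1.
A = 3 and Z = 1 is ^3_1 H — a triton.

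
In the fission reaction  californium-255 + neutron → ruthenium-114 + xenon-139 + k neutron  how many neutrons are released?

3

Conserve mass number: 256 = 114 + 139 + k, so k = 256 − 253 = 3.
Check atomic number: 98 = 44 + 54 + 0 = 98. ✓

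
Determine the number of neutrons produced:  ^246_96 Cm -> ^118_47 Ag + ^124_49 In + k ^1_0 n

4

Conserve mass number: 246 = 118 + 124 + k, so k = 246 − 242 = 4.
Check atomic number: 96 = 47 + 49 + 0 = 96. ✓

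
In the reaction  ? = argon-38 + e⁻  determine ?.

Cl-38

Conserve mass number: A = 38 + 0, so A = 38.
Conserve atomic number: Z = 18 − 1, so Z = 17.
Z = 17 is chlorine, so the species is chlorine-38.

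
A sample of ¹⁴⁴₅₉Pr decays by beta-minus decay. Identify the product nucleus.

Beta-minus decay: mass number changes by +0, atomic number by +1.
A: 144 = 144; Z: 59 + 1 = 60.
Z = 60 is neodymium, so the daughter is ¹⁴⁴₆₀Nd.

Nd-144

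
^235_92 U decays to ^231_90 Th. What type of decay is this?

alpha decay

ΔA = 231 − 235 = -4; ΔZ = 90 − 92 = -2.
A drops by 4 and Z drops by 2 — the signature of alpha emission.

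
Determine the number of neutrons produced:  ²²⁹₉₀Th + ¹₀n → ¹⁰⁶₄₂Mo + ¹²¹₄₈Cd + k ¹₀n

3

Conserve mass number: 230 = 106 + 121 + k, so k = 230 − 227 = 3.
Check atomic number: 90 = 42 + 48 + 0 = 90. ✓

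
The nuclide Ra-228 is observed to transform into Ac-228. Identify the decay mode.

beta-minus decay

ΔA = 228 − 228 = 0; ΔZ = 89 − 88 = +1.
A is unchanged and Z rises by 1 — a neutron has become a proton (β⁻ decay).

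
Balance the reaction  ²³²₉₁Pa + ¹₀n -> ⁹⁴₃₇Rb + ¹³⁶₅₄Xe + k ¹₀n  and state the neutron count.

Conserve mass number: 233 = 94 + 136 + k, so k = 233 − 230 = 3.
Check atomic number: 91 = 37 + 54 + 0 = 91. ✓

3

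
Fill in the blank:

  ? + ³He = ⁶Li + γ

triton

Conserve mass number: A + 3 = 6 + 0, so A = 3.
Conserve atomic number: Z + 2 = 3 + 0, so Z = 1.
A = 3 and Z = 1 is ³H — a triton.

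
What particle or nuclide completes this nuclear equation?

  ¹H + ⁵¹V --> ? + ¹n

Conserve mass number: 1 + 51 = A + 1, so A = 51.
Conserve atomic number: 1 + 23 = Z + 0, so Z = 24.
Z = 24 is chromium, so the species is ⁵¹Cr.

Cr-51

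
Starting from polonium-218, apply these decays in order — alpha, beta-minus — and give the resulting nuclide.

Bi-214

Start: (A, Z) = (218, 84).
After α: (214, 82).
After β⁻: (214, 83).
Z = 83 is bismuth.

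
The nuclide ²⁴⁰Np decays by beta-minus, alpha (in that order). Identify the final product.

Start: (A, Z) = (240, 93).
After β⁻: (240, 94).
After α: (236, 92).
Z = 92 is uranium.

U-236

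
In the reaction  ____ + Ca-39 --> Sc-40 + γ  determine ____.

proton

Conserve mass number: A + 39 = 40 + 0, so A = 1.
Conserve atomic number: Z + 20 = 21 + 0, so Z = 1.
A = 1 and Z = 1 is H-1 — a proton.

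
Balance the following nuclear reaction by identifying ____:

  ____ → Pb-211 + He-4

Conserve mass number: A = 211 + 4, so A = 215.
Conserve atomic number: Z = 82 + 2, so Z = 84.
Z = 84 is polonium, so the species is Po-215.

Po-215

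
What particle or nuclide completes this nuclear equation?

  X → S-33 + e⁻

Conserve mass number: A = 33 + 0, so A = 33.
Conserve atomic number: Z = 16 − 1, so Z = 15.
Z = 15 is phosphorus, so the species is P-33.

P-33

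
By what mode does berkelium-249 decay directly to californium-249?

ΔA = 249 − 249 = 0; ΔZ = 98 − 97 = +1.
A is unchanged and Z rises by 1 — a neutron has become a proton (β⁻ decay).

beta-minus decay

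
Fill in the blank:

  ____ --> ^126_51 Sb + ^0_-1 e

Conserve mass number: A = 126 + 0, so A = 126.
Conserve atomic number: Z = 51 − 1, so Z = 50.
Z = 50 is tin, so the species is ^126_50 Sn.

Sn-126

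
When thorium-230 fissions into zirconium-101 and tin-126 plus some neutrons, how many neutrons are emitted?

Conserve mass number: 230 = 101 + 126 + k, so k = 230 − 227 = 3.
Check atomic number: 90 = 40 + 50 + 0 = 90. ✓

3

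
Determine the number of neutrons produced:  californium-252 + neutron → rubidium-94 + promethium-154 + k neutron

5

Conserve mass number: 253 = 94 + 154 + k, so k = 253 − 248 = 5.
Check atomic number: 98 = 37 + 61 + 0 = 98. ✓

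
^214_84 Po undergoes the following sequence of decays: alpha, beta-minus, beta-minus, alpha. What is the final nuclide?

Start: (A, Z) = (214, 84).
After α: (210, 82).
After β⁻: (210, 83).
After β⁻: (210, 84).
After α: (206, 82).
Z = 82 is lead.

Pb-206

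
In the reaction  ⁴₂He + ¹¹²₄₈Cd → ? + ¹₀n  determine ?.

Sn-115

Conserve mass number: 4 + 112 = A + 1, so A = 115.
Conserve atomic number: 2 + 48 = Z + 0, so Z = 50.
Z = 50 is tin, so the species is ¹¹⁵₅₀Sn.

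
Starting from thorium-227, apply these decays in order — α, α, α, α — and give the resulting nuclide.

Start: (A, Z) = (227, 90).
After α: (223, 88).
After α: (219, 86).
After α: (215, 84).
After α: (211, 82).
Z = 82 is lead.

Pb-211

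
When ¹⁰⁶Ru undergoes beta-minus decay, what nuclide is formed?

Rh-106

Beta-minus decay: mass number changes by +0, atomic number by +1.
A: 106 = 106; Z: 44 + 1 = 45.
Z = 45 is rhodium, so the daughter is ¹⁰⁶Rh.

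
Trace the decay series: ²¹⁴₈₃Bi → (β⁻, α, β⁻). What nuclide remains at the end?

Start: (A, Z) = (214, 83).
After β⁻: (214, 84).
After α: (210, 82).
After β⁻: (210, 83).
Z = 83 is bismuth.

Bi-210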